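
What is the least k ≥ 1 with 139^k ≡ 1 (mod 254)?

ord(139) | φ(254) = φ(2)·φ(127) = 1·126 = 126 = 2 · 3^2 · 7.
Divisors of 126: 1, 2, 3, 6, 7, 9, 14, 18, 21, 42, 63, 126.
Compute 139^d (mod 254) for the divisors d until we hit 1:
139^1 ≡ 139
139^2 ≡ 17
139^3 ≡ 77
139^6 ≡ 87
139^7 ≡ 155
139^9 ≡ 95
139^14 ≡ 149
139^18 ≡ 135
139^21 ≡ 235
139^42 ≡ 107
139^63 ≡ 253
139^126 ≡ 1
So ord_254(139) = 126.

126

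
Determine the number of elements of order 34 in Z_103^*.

φ(103) = 103 − 1 = 102 = 2 · 3 · 17.
(Z/103Z)^× is cyclic (|G| = 102); a cyclic group of order m has exactly φ(d) elements of each order d | m, and none otherwise.
34 = 2 · 17 divides 102, and φ(34) = 16.

16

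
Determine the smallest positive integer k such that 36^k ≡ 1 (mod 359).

Since 36 ∈ (Z/359Z)^×, its order divides φ(359) = 359 − 1 = 358 = 2 · 179.
Divisors of 358: 1, 2, 179, 358.
Compute 36^d (mod 359) for the divisors d until we hit 1:
36^1 ≡ 36
36^2 ≡ 219
36^179 ≡ 1
Hence ord(36) = 179.

179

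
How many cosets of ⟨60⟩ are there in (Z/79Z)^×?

1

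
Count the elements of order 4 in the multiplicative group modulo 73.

φ(73) = 73 − 1 = 72 = 2^3 · 3^2.
Since (Z/73Z)^× is cyclic of order 72, the number of elements of order d is φ(d) when d | 72 and 0 otherwise.
4 = 2^2 divides 72, and φ(4) = 2.

2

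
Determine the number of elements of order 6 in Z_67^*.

φ(67) = 67 − 1 = 66 = 2 · 3 · 11.
Since (Z/67Z)^× is cyclic of order 66, the number of elements of order d is φ(d) when d | 66 and 0 otherwise.
6 = 2 · 3 divides 66, and φ(6) = 2.

2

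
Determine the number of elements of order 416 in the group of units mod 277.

φ(277) = 277 − 1 = 276 = 2^2 · 3 · 23.
Since (Z/277Z)^× is cyclic of order 276, the number of elements of order d is φ(d) when d | 276 and 0 otherwise.
Here 276 is not a multiple of 416, so there are no elements of order 416.

0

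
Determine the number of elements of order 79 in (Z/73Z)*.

0

φ(73) = 73 − 1 = 72 = 2^3 · 3^2.
(Z/73Z)^× is cyclic (|G| = 72); a cyclic group of order m has exactly φ(d) elements of each order d | m, and none otherwise.
79 does not divide 72, so no element of (Z/73Z)^× has order 79.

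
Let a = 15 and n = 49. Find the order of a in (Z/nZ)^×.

7

ord(15) | φ(49) = φ(7^2) = 7·(7−1) = 42 = 2 · 3 · 7.
Divisors of 42: 1, 2, 3, 6, 7, 14, 21, 42.
Test each divisor d:
15^1 ≡ 15 (mod 49)
15^2 ≡ 29 (mod 49)
15^3 ≡ 43 (mod 49)
15^6 ≡ 36 (mod 49)
15^7 ≡ 1 (mod 49) ✓
Therefore the multiplicative order of 15 modulo 49 is 7.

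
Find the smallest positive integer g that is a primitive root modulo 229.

φ(229) = 229 − 1 = 228 = 2^2 · 3 · 19.
Test candidates g = 2, 3, … against the prime factors q ∈ {2, 3, 19} of φ(229): g is a generator iff g^(228/q) ≢ 1 for every such q.
g = 2: 2^114 ≡ 228; 2^76 ≡ 1 — hits 1, so not a primitive root.
g = 3: 3^114 ≡ 1 — hits 1, so not a primitive root.
g = 4: 4^114 ≡ 1 — hits 1, so not a primitive root.
g = 5: 5^114 ≡ 1 — hits 1, so not a primitive root.
g = 6: 6^114 ≡ 228; 6^76 ≡ 134; 6^12 ≡ 165 — none is 1, so 6 is a primitive root.
The smallest primitive root modulo 229 is 6.

6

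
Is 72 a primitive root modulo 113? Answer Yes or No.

No

φ(113) = 113 − 1 = 112 = 2^4 · 7.
An element g generates (Z/113Z)^× iff g^(112/q) ≢ 1 (mod 113) for each prime q ∈ {2, 7}.
72^56 ≡ 1 (mod 113)  [q = 2: ≡ 1 ✗]
72^16 ≡ 16 (mod 113)  [q = 7: ≢ 1 ✓]
Since 72^56 ≡ 1, the order of 72 divides 56 < 112, so 72 is not a primitive root.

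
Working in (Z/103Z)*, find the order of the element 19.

51

By Lagrange's theorem, ord_103(19) divides φ(103) = 103 − 1 = 102 = 2 · 3 · 17.
Divisors of 102: 1, 2, 3, 6, 17, 34, 51, 102.
Compute 19^d (mod 103) for the divisors d until we hit 1:
19^1 ≡ 19 (mod 103)
19^2 ≡ 52 (mod 103)
19^3 ≡ 61 (mod 103)
19^6 ≡ 13 (mod 103)
19^17 ≡ 56 (mod 103)
19^34 ≡ 46 (mod 103)
19^51 ≡ 1 (mod 103) ✓
So ord_103(19) = 51.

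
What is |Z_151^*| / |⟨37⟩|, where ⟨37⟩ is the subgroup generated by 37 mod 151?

The order of 37 must divide φ(151) = 151 − 1 = 150 = 2 · 3 · 5^2.
Divisors of 150: 1, 2, 3, 5, 6, 10, 15, 25, 30, 50, 75, 150.
Compute 37^d (mod 151) for the divisors d until we hit 1:
37^1 ≡ 37
37^2 ≡ 10
37^3 ≡ 68
37^5 ≡ 76
37^6 ≡ 94
37^10 ≡ 38
37^15 ≡ 19
37^25 ≡ 118
37^30 ≡ 59
37^50 ≡ 32
37^75 ≡ 1
Thus |⟨37⟩| = ord(37) = 75.
The index is φ(151) / ord(37) = 150 / 75 = 2.

2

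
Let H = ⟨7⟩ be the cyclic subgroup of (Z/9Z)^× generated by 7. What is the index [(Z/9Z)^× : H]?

2

Since 7 ∈ (Z/9Z)^×, its order divides φ(9) = φ(3^2) = 3·(3−1) = 6 = 2 · 3.
Divisors of 6: 1, 2, 3, 6.
Evaluate successive powers at the divisors of 6:
7^1 ≡ 7 (mod 9)
7^2 ≡ 4 (mod 9)
7^3 ≡ 1 (mod 9) ✓
So ord_9(7) = 3, hence |⟨7⟩| = 3.
[(Z/9Z)^× : ⟨7⟩] = 6/3 = 2.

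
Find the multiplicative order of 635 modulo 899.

140

Since 635 ∈ (Z/899Z)^×, its order divides φ(899) = φ(29·31) = (29−1)·(31−1) = 28·30 = 840 = 2^3 · 3 · 5 · 7.
Divisors of 840: 1, 2, 3, 4, 5, 6, 7, 8, 10, 12, 14, 15, 20, 21, 24, 28, 30, 35, 40, 42, 56, 60, 70, 84, 105, 120, 140, 168, 210, 280, 420, 840.
Compute 635^d (mod 899) for the divisors d until we hit 1:
635^1 ≡ 635 (mod 899)
635^2 ≡ 473 (mod 899)
635^3 ≡ 89 (mod 899)
635^4 ≡ 777 (mod 899)
635^5 ≡ 743 (mod 899)
635^6 ≡ 729 (mod 899)
635^7 ≡ 829 (mod 899)
635^8 ≡ 500 (mod 899)
635^10 ≡ 63 (mod 899)
635^12 ≡ 132 (mod 899)
635^14 ≡ 405 (mod 899)
635^15 ≡ 61 (mod 899)
635^20 ≡ 373 (mod 899)
635^21 ≡ 418 (mod 899)
635^24 ≡ 343 (mod 899)
635^28 ≡ 407 (mod 899)
635^30 ≡ 125 (mod 899)
635^35 ≡ 278 (mod 899)
635^40 ≡ 683 (mod 899)
635^42 ≡ 318 (mod 899)
635^56 ≡ 233 (mod 899)
635^60 ≡ 342 (mod 899)
635^70 ≡ 869 (mod 899)
635^84 ≡ 436 (mod 899)
635^105 ≡ 650 (mod 899)
635^120 ≡ 94 (mod 899)
635^140 ≡ 1 (mod 899) ✓
Therefore the multiplicative order of 635 modulo 899 is 140.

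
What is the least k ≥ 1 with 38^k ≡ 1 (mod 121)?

55

ord(38) | φ(121) = φ(11^2) = 11·(11−1) = 110 = 2 · 5 · 11.
Divisors of 110: 1, 2, 5, 10, 11, 22, 55, 110.
Compute 38^d (mod 121) for the divisors d until we hit 1:
38^1 ≡ 38 (mod 121)
38^2 ≡ 113 (mod 121)
38^5 ≡ 12 (mod 121)
38^10 ≡ 23 (mod 121)
38^11 ≡ 27 (mod 121)
38^22 ≡ 3 (mod 121)
38^55 ≡ 1 (mod 121) ✓
Therefore the multiplicative order of 38 modulo 121 is 55.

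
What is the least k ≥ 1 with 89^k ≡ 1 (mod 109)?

27

ord(89) | φ(109) = 109 − 1 = 108 = 2^2 · 3^3.
Divisors of 108: 1, 2, 3, 4, 6, 9, 12, 18, 27, 36, 54, 108.
Check 89^d mod 109 for each divisor in increasing order:
89^1 ≡ 89 (mod 109)
89^2 ≡ 73 (mod 109)
89^3 ≡ 66 (mod 109)
89^4 ≡ 97 (mod 109)
89^6 ≡ 105 (mod 109)
89^9 ≡ 63 (mod 109)
89^12 ≡ 16 (mod 109)
89^18 ≡ 45 (mod 109)
89^27 ≡ 1 (mod 109) ✓
So ord_109(89) = 27.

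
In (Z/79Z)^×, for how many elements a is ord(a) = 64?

0

φ(79) = 79 − 1 = 78 = 2 · 3 · 13.
Since (Z/79Z)^× is cyclic of order 78, the number of elements of order d is φ(d) when d | 78 and 0 otherwise.
Here 78 is not a multiple of 64, so there are no elements of order 64.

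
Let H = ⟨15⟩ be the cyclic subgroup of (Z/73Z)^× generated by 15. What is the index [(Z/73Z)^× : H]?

1

By Lagrange's theorem, ord_73(15) divides φ(73) = 73 − 1 = 72 = 2^3 · 3^2.
Divisors of 72: 1, 2, 3, 4, 6, 8, 9, 12, 18, 24, 36, 72.
Evaluate successive powers at the divisors of 72:
15^1 ≡ 15 (mod 73)
15^2 ≡ 6 (mod 73)
15^3 ≡ 17 (mod 73)
15^4 ≡ 36 (mod 73)
15^6 ≡ 70 (mod 73)
15^8 ≡ 55 (mod 73)
15^9 ≡ 22 (mod 73)
15^12 ≡ 9 (mod 73)
15^18 ≡ 46 (mod 73)
15^24 ≡ 8 (mod 73)
15^36 ≡ 72 (mod 73)
15^72 ≡ 1 (mod 73) ✓
So ord_73(15) = 72, hence |⟨15⟩| = 72.
[(Z/73Z)^× : ⟨15⟩] = 72/72 = 1.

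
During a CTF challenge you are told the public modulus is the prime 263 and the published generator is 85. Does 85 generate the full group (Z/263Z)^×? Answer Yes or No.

Yes

φ(263) = 263 − 1 = 262 = 2 · 131.
85 is a primitive root mod 263 iff 85^(φ(263)/q) ≢ 1 for every prime q | φ(263), i.e. q ∈ {2, 131}.
85^131 ≡ 262 (mod 263)  [q = 2: ≢ 1 ✓]
85^2 ≡ 124 (mod 263)  [q = 131: ≢ 1 ✓]
All checks pass, so 85 has order 262 and is a primitive root modulo 263.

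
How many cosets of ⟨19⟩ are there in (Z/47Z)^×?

The order of 19 must divide φ(47) = 47 − 1 = 46 = 2 · 23.
Divisors of 46: 1, 2, 23, 46.
Compute 19^d (mod 47) for the divisors d until we hit 1:
19^1 ≡ 19 (mod 47)
19^2 ≡ 32 (mod 47)
19^23 ≡ 46 (mod 47)
19^46 ≡ 1 (mod 47) ✓
So ord_47(19) = 46, hence |⟨19⟩| = 46.
[(Z/47Z)^× : ⟨19⟩] = 46/46 = 1.

1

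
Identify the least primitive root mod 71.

7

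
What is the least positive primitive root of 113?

3

φ(113) = 113 − 1 = 112 = 2^4 · 7.
Test candidates g = 2, 3, … against the prime factors q ∈ {2, 7} of φ(113): g is a generator iff g^(112/q) ≢ 1 for every such q.
g = 2: 2^56 ≡ 1 — hits 1, so not a primitive root.
g = 3: 3^56 ≡ 112; 3^16 ≡ 49 — none is 1, so 3 is a primitive root.
Hence the least primitive root of 113 is 3.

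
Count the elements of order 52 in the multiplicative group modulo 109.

0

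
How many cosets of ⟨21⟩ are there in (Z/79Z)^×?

6

The order of 21 must divide φ(79) = 79 − 1 = 78 = 2 · 3 · 13.
Divisors of 78: 1, 2, 3, 6, 13, 26, 39, 78.
Evaluate successive powers at the divisors of 78:
21^1 ≡ 21 (mod 79)
21^2 ≡ 46 (mod 79)
21^3 ≡ 18 (mod 79)
21^6 ≡ 8 (mod 79)
21^13 ≡ 1 (mod 79) ✓
So ord_79(21) = 13, hence |⟨21⟩| = 13.
The index is φ(79) / ord(21) = 78 / 13 = 6.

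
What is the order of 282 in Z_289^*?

ord(282) | φ(289) = φ(17^2) = 17·(17−1) = 272 = 2^4 · 17.
Divisors of 272: 1, 2, 4, 8, 16, 17, 34, 68, 136, 272.
Compute 282^d (mod 289) for the divisors d until we hit 1:
282^1 ≡ 282 (mod 289)
282^2 ≡ 49 (mod 289)
282^4 ≡ 89 (mod 289)
282^8 ≡ 118 (mod 289)
282^16 ≡ 52 (mod 289)
282^17 ≡ 214 (mod 289)
282^34 ≡ 134 (mod 289)
282^68 ≡ 38 (mod 289)
282^136 ≡ 288 (mod 289)
282^272 ≡ 1 (mod 289) ✓
The smallest such exponent is 272, so the order of 282 is 272.

272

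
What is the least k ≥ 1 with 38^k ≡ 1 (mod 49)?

42

The order of 38 must divide φ(49) = φ(7^2) = 7·(7−1) = 42 = 2 · 3 · 7.
Divisors of 42: 1, 2, 3, 6, 7, 14, 21, 42.
Test each divisor d:
38^1 ≡ 38 (mod 49)
38^2 ≡ 23 (mod 49)
38^3 ≡ 41 (mod 49)
38^6 ≡ 15 (mod 49)
38^7 ≡ 31 (mod 49)
38^14 ≡ 30 (mod 49)
38^21 ≡ 48 (mod 49)
38^42 ≡ 1 (mod 49) ✓
The smallest such exponent is 42, so the order of 38 is 42.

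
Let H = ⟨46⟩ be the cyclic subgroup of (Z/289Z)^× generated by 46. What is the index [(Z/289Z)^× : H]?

1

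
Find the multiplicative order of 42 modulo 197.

49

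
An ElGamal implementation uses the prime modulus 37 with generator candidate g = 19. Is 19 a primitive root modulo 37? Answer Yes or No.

Yes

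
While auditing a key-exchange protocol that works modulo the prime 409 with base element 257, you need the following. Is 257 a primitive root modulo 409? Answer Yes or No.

φ(409) = 409 − 1 = 408 = 2^3 · 3 · 17.
257 is a primitive root mod 409 iff 257^(φ(409)/q) ≢ 1 for every prime q | φ(409), i.e. q ∈ {2, 3, 17}.
257^204 ≡ 408 (mod 409)  [q = 2: ≢ 1 ✓]
257^136 ≡ 1 (mod 409)  [q = 3: ≡ 1 ✗]
257^24 ≡ 69 (mod 409)  [q = 17: ≢ 1 ✓]
257^136 ≡ 1 shows ord(257) | 136, strictly less than φ(409); not a primitive root.

No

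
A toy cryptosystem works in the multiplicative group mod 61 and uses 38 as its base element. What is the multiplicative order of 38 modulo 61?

20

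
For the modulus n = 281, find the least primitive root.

φ(281) = 281 − 1 = 280 = 2^3 · 5 · 7.
Test candidates g = 2, 3, … against the prime factors q ∈ {2, 5, 7} of φ(281): g is a generator iff g^(280/q) ≢ 1 for every such q.
g = 2: 2^140 ≡ 1 — hits 1, so not a primitive root.
g = 3: 3^140 ≡ 280; 3^56 ≡ 86; 3^40 ≡ 249 — none is 1, so 3 is a primitive root.
Hence the least primitive root of 281 is 3.

3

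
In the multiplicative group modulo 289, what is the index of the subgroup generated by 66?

2

ord(66) | φ(289) = φ(17^2) = 17·(17−1) = 272 = 2^4 · 17.
Divisors of 272: 1, 2, 4, 8, 16, 17, 34, 68, 136, 272.
Evaluate successive powers at the divisors of 272:
66^1 ≡ 66 (mod 289)
66^2 ≡ 21 (mod 289)
66^4 ≡ 152 (mod 289)
66^8 ≡ 273 (mod 289)
66^16 ≡ 256 (mod 289)
66^17 ≡ 134 (mod 289)
66^34 ≡ 38 (mod 289)
66^68 ≡ 288 (mod 289)
66^136 ≡ 1 (mod 289) ✓
So ord_289(66) = 136, hence |⟨66⟩| = 136.
Index = |(Z/289Z)^×| / |⟨66⟩| = 272 / 136 = 2.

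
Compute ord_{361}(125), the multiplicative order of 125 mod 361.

The order of 125 must divide φ(361) = φ(19^2) = 19·(19−1) = 342 = 2 · 3^2 · 19.
Divisors of 342: 1, 2, 3, 6, 9, 18, 19, 38, 57, 114, 171, 342.
Check 125^d mod 361 for each divisor in increasing order:
125^1 ≡ 125
125^2 ≡ 102
125^3 ≡ 115
125^6 ≡ 229
125^9 ≡ 343
125^18 ≡ 324
125^19 ≡ 68
125^38 ≡ 292
125^57 ≡ 1
Hence ord(125) = 57.

57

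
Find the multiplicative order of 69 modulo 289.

17

By Lagrange's theorem, ord_289(69) divides φ(289) = φ(17^2) = 17·(17−1) = 272 = 2^4 · 17.
Divisors of 272: 1, 2, 4, 8, 16, 17, 34, 68, 136, 272.
Test each divisor d:
69^1 ≡ 69 (mod 289)
69^2 ≡ 137 (mod 289)
69^4 ≡ 273 (mod 289)
69^8 ≡ 256 (mod 289)
69^16 ≡ 222 (mod 289)
69^17 ≡ 1 (mod 289) ✓
The smallest such exponent is 17, so the order of 69 is 17.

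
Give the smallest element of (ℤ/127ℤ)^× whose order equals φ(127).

3

φ(127) = 127 − 1 = 126 = 2 · 3^2 · 7.
g is a primitive root iff g^(126/q) ≢ 1 (mod 127) for each prime q ∈ {2, 3, 7}.
g = 2: 2^63 ≡ 1 — hits 1, so not a primitive root.
g = 3: 3^63 ≡ 126; 3^42 ≡ 107; 3^18 ≡ 4 — none is 1, so 3 is a primitive root.
The smallest primitive root modulo 127 is 3.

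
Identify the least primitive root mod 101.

φ(101) = 101 − 1 = 100 = 2^2 · 5^2.
g is a primitive root iff g^(100/q) ≢ 1 (mod 101) for each prime q ∈ {2, 5}.
g = 2: 2^50 ≡ 100; 2^20 ≡ 95 — none is 1, so 2 is a primitive root.
Hence the least primitive root of 101 is 2.

2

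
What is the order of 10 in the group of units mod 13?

6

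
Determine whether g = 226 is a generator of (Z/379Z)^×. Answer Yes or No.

No

φ(379) = 379 − 1 = 378 = 2 · 3^3 · 7.
Test 226^(378/q) mod 379 for each prime factor q of 378:
226^189 ≡ 1 (mod 379)  [q = 2: ≡ 1 ✗]
226^126 ≡ 51 (mod 379)  [q = 3: ≢ 1 ✓]
226^54 ≡ 195 (mod 379)  [q = 7: ≢ 1 ✓]
Since 226^189 ≡ 1, the order of 226 divides 189 < 378, so 226 is not a primitive root.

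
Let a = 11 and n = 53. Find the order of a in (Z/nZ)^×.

26

By Lagrange's theorem, ord_53(11) divides φ(53) = 53 − 1 = 52 = 2^2 · 13.
Divisors of 52: 1, 2, 4, 13, 26, 52.
Check 11^d mod 53 for each divisor in increasing order:
11^1 ≡ 11
11^2 ≡ 15
11^4 ≡ 13
11^13 ≡ 52
11^26 ≡ 1
Therefore the multiplicative order of 11 modulo 53 is 26.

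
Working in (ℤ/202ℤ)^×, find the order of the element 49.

50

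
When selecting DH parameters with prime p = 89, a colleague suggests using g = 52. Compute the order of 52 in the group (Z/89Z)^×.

ord(52) | φ(89) = 89 − 1 = 88 = 2^3 · 11.
Divisors of 88: 1, 2, 4, 8, 11, 22, 44, 88.
Evaluate successive powers at the divisors of 88:
52^1 ≡ 52 (mod 89)
52^2 ≡ 34 (mod 89)
52^4 ≡ 88 (mod 89)
52^8 ≡ 1 (mod 89) ✓
The smallest such exponent is 8, so the order of 52 is 8.

8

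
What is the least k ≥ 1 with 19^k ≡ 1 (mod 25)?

The order of 19 must divide φ(25) = φ(5^2) = 5·(5−1) = 20 = 2^2 · 5.
Divisors of 20: 1, 2, 4, 5, 10, 20.
Evaluate successive powers at the divisors of 20:
19^1 ≡ 19 (mod 25)
19^2 ≡ 11 (mod 25)
19^4 ≡ 21 (mod 25)
19^5 ≡ 24 (mod 25)
19^10 ≡ 1 (mod 25) ✓
Hence ord(19) = 10.

10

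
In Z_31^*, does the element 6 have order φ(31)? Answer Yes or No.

No

φ(31) = 31 − 1 = 30 = 2 · 3 · 5.
Test 6^(30/q) mod 31 for each prime factor q of 30:
6^15 ≡ 30 (mod 31)  [q = 2: ≢ 1 ✓]
6^10 ≡ 25 (mod 31)  [q = 3: ≢ 1 ✓]
6^6 ≡ 1 (mod 31)  [q = 5: ≡ 1 ✗]
The check at q = 5 fails, so 6 generates a proper subgroup.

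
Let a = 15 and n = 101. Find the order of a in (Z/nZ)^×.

100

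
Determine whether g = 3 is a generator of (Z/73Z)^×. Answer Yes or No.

φ(73) = 73 − 1 = 72 = 2^3 · 3^2.
3 is a primitive root mod 73 iff 3^(φ(73)/q) ≢ 1 for every prime q | φ(73), i.e. q ∈ {2, 3}.
3^36 ≡ 1 (mod 73)  [q = 2: ≡ 1 ✗]
3^24 ≡ 1 (mod 73)  [q = 3: ≡ 1 ✗]
The check at q = 2 fails, so 3 generates a proper subgroup.

No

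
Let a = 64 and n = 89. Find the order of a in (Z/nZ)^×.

11

The order of 64 must divide φ(89) = 89 − 1 = 88 = 2^3 · 11.
Divisors of 88: 1, 2, 4, 8, 11, 22, 44, 88.
Check 64^d mod 89 for each divisor in increasing order:
64^1 ≡ 64 (mod 89)
64^2 ≡ 2 (mod 89)
64^4 ≡ 4 (mod 89)
64^8 ≡ 16 (mod 89)
64^11 ≡ 1 (mod 89) ✓
So ord_89(64) = 11.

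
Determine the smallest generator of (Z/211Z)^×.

2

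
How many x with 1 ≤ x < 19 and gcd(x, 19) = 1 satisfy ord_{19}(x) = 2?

1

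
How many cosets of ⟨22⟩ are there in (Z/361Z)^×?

By Lagrange's theorem, ord_361(22) divides φ(361) = φ(19^2) = 19·(19−1) = 342 = 2 · 3^2 · 19.
Divisors of 342: 1, 2, 3, 6, 9, 18, 19, 38, 57, 114, 171, 342.
Check 22^d mod 361 for each divisor in increasing order:
22^1 ≡ 22 (mod 361)
22^2 ≡ 123 (mod 361)
22^3 ≡ 179 (mod 361)
22^6 ≡ 273 (mod 361)
22^9 ≡ 132 (mod 361)
22^18 ≡ 96 (mod 361)
22^19 ≡ 307 (mod 361)
22^38 ≡ 28 (mod 361)
22^57 ≡ 293 (mod 361)
22^114 ≡ 292 (mod 361)
22^171 ≡ 360 (mod 361)
22^342 ≡ 1 (mod 361) ✓
So ord_361(22) = 342, hence |⟨22⟩| = 342.
Index = |(Z/361Z)^×| / |⟨22⟩| = 342 / 342 = 1.

1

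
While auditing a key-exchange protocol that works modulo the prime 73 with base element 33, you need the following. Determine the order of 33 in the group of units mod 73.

72

Since 33 ∈ (Z/73Z)^×, its order divides φ(73) = 73 − 1 = 72 = 2^3 · 3^2.
Divisors of 72: 1, 2, 3, 4, 6, 8, 9, 12, 18, 24, 36, 72.
Test each divisor d:
33^1 ≡ 33
33^2 ≡ 67
33^3 ≡ 21
33^4 ≡ 36
33^6 ≡ 3
33^8 ≡ 55
33^9 ≡ 63
33^12 ≡ 9
33^18 ≡ 27
33^24 ≡ 8
33^36 ≡ 72
33^72 ≡ 1
The smallest such exponent is 72, so the order of 33 is 72.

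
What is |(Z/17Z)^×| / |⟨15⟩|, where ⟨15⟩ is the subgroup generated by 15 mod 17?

ord(15) | φ(17) = 17 − 1 = 16 = 2^4.
Divisors of 16: 1, 2, 4, 8, 16.
Evaluate successive powers at the divisors of 16:
15^1 ≡ 15 (mod 17)
15^2 ≡ 4 (mod 17)
15^4 ≡ 16 (mod 17)
15^8 ≡ 1 (mod 17) ✓
Thus |⟨15⟩| = ord(15) = 8.
[(Z/17Z)^× : ⟨15⟩] = 16/8 = 2.

2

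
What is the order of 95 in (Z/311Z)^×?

10

ord(95) | φ(311) = 311 − 1 = 310 = 2 · 5 · 31.
Divisors of 310: 1, 2, 5, 10, 31, 62, 155, 310.
Check 95^d mod 311 for each divisor in increasing order:
95^1 ≡ 95
95^2 ≡ 6
95^5 ≡ 310
95^10 ≡ 1
So ord_311(95) = 10.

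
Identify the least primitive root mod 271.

φ(271) = 271 − 1 = 270 = 2 · 3^3 · 5.
Test candidates g = 2, 3, … against the prime factors q ∈ {2, 3, 5} of φ(271): g is a generator iff g^(270/q) ≢ 1 for every such q.
g = 2: 2^135 ≡ 1 — hits 1, so not a primitive root.
g = 3: 3^135 ≡ 270; 3^90 ≡ 1 — hits 1, so not a primitive root.
g = 4: 4^135 ≡ 1 — hits 1, so not a primitive root.
g = 5: 5^135 ≡ 1 — hits 1, so not a primitive root.
g = 6: 6^135 ≡ 270; 6^90 ≡ 242; 6^54 ≡ 10 — none is 1, so 6 is a primitive root.
Hence the least primitive root of 271 is 6.

6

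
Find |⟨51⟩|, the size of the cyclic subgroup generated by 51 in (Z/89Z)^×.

The order of 51 must divide φ(89) = 89 − 1 = 88 = 2^3 · 11.
Divisors of 88: 1, 2, 4, 8, 11, 22, 44, 88.
Check 51^d mod 89 for each divisor in increasing order:
51^1 ≡ 51
51^2 ≡ 20
51^4 ≡ 44
51^8 ≡ 67
51^11 ≡ 77
51^22 ≡ 55
51^44 ≡ 88
51^88 ≡ 1
The smallest such exponent is 88, so the order of 51 is 88.

88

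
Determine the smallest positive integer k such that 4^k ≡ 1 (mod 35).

6

Since 4 ∈ (Z/35Z)^×, its order divides φ(35) = φ(5·7) = (5−1)·(7−1) = 4·6 = 24 = 2^3 · 3.
Divisors of 24: 1, 2, 3, 4, 6, 8, 12, 24.
Check 4^d mod 35 for each divisor in increasing order:
4^1 ≡ 4 (mod 35)
4^2 ≡ 16 (mod 35)
4^3 ≡ 29 (mod 35)
4^4 ≡ 11 (mod 35)
4^6 ≡ 1 (mod 35) ✓
Therefore the multiplicative order of 4 modulo 35 is 6.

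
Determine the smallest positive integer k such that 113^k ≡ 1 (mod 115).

44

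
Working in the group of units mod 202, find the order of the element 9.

50

The order of 9 must divide φ(202) = φ(2)·φ(101) = 1·100 = 100 = 2^2 · 5^2.
Divisors of 100: 1, 2, 4, 5, 10, 20, 25, 50, 100.
Check 9^d mod 202 for each divisor in increasing order:
9^1 ≡ 9 (mod 202)
9^2 ≡ 81 (mod 202)
9^4 ≡ 97 (mod 202)
9^5 ≡ 65 (mod 202)
9^10 ≡ 185 (mod 202)
9^20 ≡ 87 (mod 202)
9^25 ≡ 201 (mod 202)
9^50 ≡ 1 (mod 202) ✓
So ord_202(9) = 50.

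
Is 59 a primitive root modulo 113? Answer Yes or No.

Yes

φ(113) = 113 − 1 = 112 = 2^4 · 7.
Test 59^(112/q) mod 113 for each prime factor q of 112:
59^56 ≡ 112 (mod 113)  [q = 2: ≢ 1 ✓]
59^16 ≡ 49 (mod 113)  [q = 7: ≢ 1 ✓]
Every test exponent gives a nontrivial residue, hence 59 generates the full group.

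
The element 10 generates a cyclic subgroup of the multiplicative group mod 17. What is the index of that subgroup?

ord(10) | φ(17) = 17 − 1 = 16 = 2^4.
Divisors of 16: 1, 2, 4, 8, 16.
Test each divisor d:
10^1 ≡ 10
10^2 ≡ 15
10^4 ≡ 4
10^8 ≡ 16
10^16 ≡ 1
Thus |⟨10⟩| = ord(10) = 16.
The index is φ(17) / ord(10) = 16 / 16 = 1.

1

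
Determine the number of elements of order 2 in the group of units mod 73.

1

φ(73) = 73 − 1 = 72 = 2^3 · 3^2.
In a cyclic group of order 72, there are φ(d) elements of order d for each divisor d of 72, and zero for non-divisors.
2 | 72, and φ(2) = 2 − 1 = 1.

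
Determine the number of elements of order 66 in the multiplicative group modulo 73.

0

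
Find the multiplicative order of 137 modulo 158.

26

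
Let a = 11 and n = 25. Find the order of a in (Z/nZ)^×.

5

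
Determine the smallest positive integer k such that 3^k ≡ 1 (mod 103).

34

ord(3) | φ(103) = 103 − 1 = 102 = 2 · 3 · 17.
Divisors of 102: 1, 2, 3, 6, 17, 34, 51, 102.
Test each divisor d:
3^1 ≡ 3
3^2 ≡ 9
3^3 ≡ 27
3^6 ≡ 8
3^17 ≡ 102
3^34 ≡ 1
The smallest such exponent is 34, so the order of 3 is 34.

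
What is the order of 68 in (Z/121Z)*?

110

ord(68) | φ(121) = φ(11^2) = 11·(11−1) = 110 = 2 · 5 · 11.
Divisors of 110: 1, 2, 5, 10, 11, 22, 55, 110.
Check 68^d mod 121 for each divisor in increasing order:
68^1 ≡ 68 (mod 121)
68^2 ≡ 26 (mod 121)
68^5 ≡ 109 (mod 121)
68^10 ≡ 23 (mod 121)
68^11 ≡ 112 (mod 121)
68^22 ≡ 81 (mod 121)
68^55 ≡ 120 (mod 121)
68^110 ≡ 1 (mod 121) ✓
The smallest such exponent is 110, so the order of 68 is 110.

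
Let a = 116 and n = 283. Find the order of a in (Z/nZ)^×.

47

Since 116 ∈ (Z/283Z)^×, its order divides φ(283) = 283 − 1 = 282 = 2 · 3 · 47.
Divisors of 282: 1, 2, 3, 6, 47, 94, 141, 282.
Compute 116^d (mod 283) for the divisors d until we hit 1:
116^1 ≡ 116 (mod 283)
116^2 ≡ 155 (mod 283)
116^3 ≡ 151 (mod 283)
116^6 ≡ 161 (mod 283)
116^47 ≡ 1 (mod 283) ✓
The smallest such exponent is 47, so the order of 116 is 47.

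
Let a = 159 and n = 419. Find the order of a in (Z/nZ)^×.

418

The order of 159 must divide φ(419) = 419 − 1 = 418 = 2 · 11 · 19.
Divisors of 418: 1, 2, 11, 19, 22, 38, 209, 418.
Check 159^d mod 419 for each divisor in increasing order:
159^1 ≡ 159 (mod 419)
159^2 ≡ 141 (mod 419)
159^11 ≡ 370 (mod 419)
159^19 ≡ 290 (mod 419)
159^22 ≡ 306 (mod 419)
159^38 ≡ 300 (mod 419)
159^209 ≡ 418 (mod 419)
159^418 ≡ 1 (mod 419) ✓
So ord_419(159) = 418.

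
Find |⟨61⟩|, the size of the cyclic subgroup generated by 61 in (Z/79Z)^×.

26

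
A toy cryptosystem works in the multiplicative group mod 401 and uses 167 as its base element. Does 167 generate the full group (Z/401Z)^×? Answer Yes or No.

Yes

φ(401) = 401 − 1 = 400 = 2^4 · 5^2.
An element g generates (Z/401Z)^× iff g^(400/q) ≢ 1 (mod 401) for each prime q ∈ {2, 5}.
167^200 ≡ 400 (mod 401)  [q = 2: ≢ 1 ✓]
167^80 ≡ 372 (mod 401)  [q = 5: ≢ 1 ✓]
None equal 1, so ord_401(167) = 400: 167 is a primitive root.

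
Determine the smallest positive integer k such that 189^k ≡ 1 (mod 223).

74

The order of 189 must divide φ(223) = 223 − 1 = 222 = 2 · 3 · 37.
Divisors of 222: 1, 2, 3, 6, 37, 74, 111, 222.
Compute 189^d (mod 223) for the divisors d until we hit 1:
189^1 ≡ 189 (mod 223)
189^2 ≡ 41 (mod 223)
189^3 ≡ 167 (mod 223)
189^6 ≡ 14 (mod 223)
189^37 ≡ 222 (mod 223)
189^74 ≡ 1 (mod 223) ✓
The smallest such exponent is 74, so the order of 189 is 74.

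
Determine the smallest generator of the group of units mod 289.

3

φ(289) = φ(17^2) = 17·(17−1) = 272 = 2^4 · 17.
Test candidates g = 2, 3, … against the prime factors q ∈ {2, 17} of φ(289): g is a generator iff g^(272/q) ≢ 1 for every such q.
g = 2: 2^136 ≡ 1 — hits 1, so not a primitive root.
g = 3: 3^136 ≡ 288; 3^16 ≡ 171 — none is 1, so 3 is a primitive root.
The smallest primitive root modulo 289 is 3.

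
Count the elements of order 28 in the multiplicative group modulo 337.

φ(337) = 337 − 1 = 336 = 2^4 · 3 · 7.
Since (Z/337Z)^× is cyclic of order 336, the number of elements of order d is φ(d) when d | 336 and 0 otherwise.
28 = 2^2 · 7 divides 336, and φ(28) = 12.

12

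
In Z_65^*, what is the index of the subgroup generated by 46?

4

Since 46 ∈ (Z/65Z)^×, its order divides φ(65) = φ(5·13) = (5−1)·(13−1) = 4·12 = 48 = 2^4 · 3.
Divisors of 48: 1, 2, 3, 4, 6, 8, 12, 16, 24, 48.
Compute 46^d (mod 65) for the divisors d until we hit 1:
46^1 ≡ 46 (mod 65)
46^2 ≡ 36 (mod 65)
46^3 ≡ 31 (mod 65)
46^4 ≡ 61 (mod 65)
46^6 ≡ 51 (mod 65)
46^8 ≡ 16 (mod 65)
46^12 ≡ 1 (mod 65) ✓
So ord_65(46) = 12, hence |⟨46⟩| = 12.
[(Z/65Z)^× : ⟨46⟩] = 48/12 = 4.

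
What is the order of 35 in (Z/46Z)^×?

11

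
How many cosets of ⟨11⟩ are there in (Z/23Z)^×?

1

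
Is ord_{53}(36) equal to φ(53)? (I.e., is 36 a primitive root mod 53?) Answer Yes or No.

No

φ(53) = 53 − 1 = 52 = 2^2 · 13.
Test 36^(52/q) mod 53 for each prime factor q of 52:
36^26 ≡ 1 (mod 53)  [q = 2: ≡ 1 ✗]
36^4 ≡ 46 (mod 53)  [q = 13: ≢ 1 ✓]
The check at q = 2 fails, so 36 generates a proper subgroup.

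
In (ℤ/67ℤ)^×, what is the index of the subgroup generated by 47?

ord(47) | φ(67) = 67 − 1 = 66 = 2 · 3 · 11.
Divisors of 66: 1, 2, 3, 6, 11, 22, 33, 66.
Compute 47^d (mod 67) for the divisors d until we hit 1:
47^1 ≡ 47
47^2 ≡ 65
47^3 ≡ 40
47^6 ≡ 59
47^11 ≡ 37
47^22 ≡ 29
47^33 ≡ 1
The order of 47 is 33, so the subgroup it generates has 33 elements.
The index is φ(67) / ord(47) = 66 / 33 = 2.

2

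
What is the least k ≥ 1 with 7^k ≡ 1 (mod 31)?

Since 7 ∈ (Z/31Z)^×, its order divides φ(31) = 31 − 1 = 30 = 2 · 3 · 5.
Divisors of 30: 1, 2, 3, 5, 6, 10, 15, 30.
Check 7^d mod 31 for each divisor in increasing order:
7^1 ≡ 7 (mod 31)
7^2 ≡ 18 (mod 31)
7^3 ≡ 2 (mod 31)
7^5 ≡ 5 (mod 31)
7^6 ≡ 4 (mod 31)
7^10 ≡ 25 (mod 31)
7^15 ≡ 1 (mod 31) ✓
The smallest such exponent is 15, so the order of 7 is 15.

15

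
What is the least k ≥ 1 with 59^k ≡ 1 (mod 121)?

55

ord(59) | φ(121) = φ(11^2) = 11·(11−1) = 110 = 2 · 5 · 11.
Divisors of 110: 1, 2, 5, 10, 11, 22, 55, 110.
Compute 59^d (mod 121) for the divisors d until we hit 1:
59^1 ≡ 59
59^2 ≡ 93
59^5 ≡ 34
59^10 ≡ 67
59^11 ≡ 81
59^22 ≡ 27
59^55 ≡ 1
So ord_121(59) = 55.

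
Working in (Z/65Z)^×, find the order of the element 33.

12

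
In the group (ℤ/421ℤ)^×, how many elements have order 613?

0

φ(421) = 421 − 1 = 420 = 2^2 · 3 · 5 · 7.
In a cyclic group of order 420, there are φ(d) elements of order d for each divisor d of 420, and zero for non-divisors.
Since 613 ∤ 420, the count is 0.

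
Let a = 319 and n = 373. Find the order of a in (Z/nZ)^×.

372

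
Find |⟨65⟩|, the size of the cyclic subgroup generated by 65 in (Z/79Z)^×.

By Lagrange's theorem, ord_79(65) divides φ(79) = 79 − 1 = 78 = 2 · 3 · 13.
Divisors of 78: 1, 2, 3, 6, 13, 26, 39, 78.
Test each divisor d:
65^1 ≡ 65
65^2 ≡ 38
65^3 ≡ 21
65^6 ≡ 46
65^13 ≡ 1
Therefore the multiplicative order of 65 modulo 79 is 13.

13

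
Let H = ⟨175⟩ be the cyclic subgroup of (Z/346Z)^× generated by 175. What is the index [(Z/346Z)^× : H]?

1

The order of 175 must divide φ(346) = φ(2)·φ(173) = 1·172 = 172 = 2^2 · 43.
Divisors of 172: 1, 2, 4, 43, 86, 172.
Compute 175^d (mod 346) for the divisors d until we hit 1:
175^1 ≡ 175
175^2 ≡ 177
175^4 ≡ 189
175^43 ≡ 253
175^86 ≡ 345
175^172 ≡ 1
Thus |⟨175⟩| = ord(175) = 172.
[(Z/346Z)^× : ⟨175⟩] = 172/172 = 1.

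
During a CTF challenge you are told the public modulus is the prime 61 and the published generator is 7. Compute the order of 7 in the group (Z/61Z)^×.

60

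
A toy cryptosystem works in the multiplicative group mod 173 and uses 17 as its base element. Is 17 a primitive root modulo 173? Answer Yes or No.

Yes

φ(173) = 173 − 1 = 172 = 2^2 · 43.
It suffices to check that the order of 17 is not a proper divisor of 172: compute 17^(172/q) for q ∈ {2, 43}.
17^86 ≡ 172 (mod 173)  [q = 2: ≢ 1 ✓]
17^4 ≡ 135 (mod 173)  [q = 43: ≢ 1 ✓]
None equal 1, so ord_173(17) = 172: 17 is a primitive root.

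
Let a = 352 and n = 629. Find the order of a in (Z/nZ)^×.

144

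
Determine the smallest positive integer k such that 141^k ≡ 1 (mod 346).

By Lagrange's theorem, ord_346(141) divides φ(346) = φ(2)·φ(173) = 1·172 = 172 = 2^2 · 43.
Divisors of 172: 1, 2, 4, 43, 86, 172.
Test each divisor d:
141^1 ≡ 141 (mod 346)
141^2 ≡ 159 (mod 346)
141^4 ≡ 23 (mod 346)
141^43 ≡ 93 (mod 346)
141^86 ≡ 345 (mod 346)
141^172 ≡ 1 (mod 346) ✓
So ord_346(141) = 172.

172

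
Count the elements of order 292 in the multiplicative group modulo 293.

φ(293) = 293 − 1 = 292 = 2^2 · 73.
Since (Z/293Z)^× is cyclic of order 292, the number of elements of order d is φ(d) when d | 292 and 0 otherwise.
292 = 2^2 · 73 divides 292, and φ(292) = 144.

144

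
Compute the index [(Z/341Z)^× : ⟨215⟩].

The order of 215 must divide φ(341) = φ(11·31) = (11−1)·(31−1) = 10·30 = 300 = 2^2 · 3 · 5^2.
Divisors of 300: 1, 2, 3, 4, 5, 6, 10, 12, 15, 20, 25, 30, 50, 60, 75, 100, 150, 300.
Compute 215^d (mod 341) for the divisors d until we hit 1:
215^1 ≡ 215 (mod 341)
215^2 ≡ 190 (mod 341)
215^3 ≡ 271 (mod 341)
215^4 ≡ 295 (mod 341)
215^5 ≡ 340 (mod 341)
215^6 ≡ 126 (mod 341)
215^10 ≡ 1 (mod 341) ✓
The order of 215 is 10, so the subgroup it generates has 10 elements.
[(Z/341Z)^× : ⟨215⟩] = 300/10 = 30.

30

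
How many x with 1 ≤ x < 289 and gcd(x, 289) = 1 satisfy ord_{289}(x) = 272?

φ(289) = φ(17^2) = 17·(17−1) = 272 = 2^4 · 17.
In a cyclic group of order 272, there are φ(d) elements of order d for each divisor d of 272, and zero for non-divisors.
272 = 2^4 · 17 divides 272, and φ(272) = 128.

128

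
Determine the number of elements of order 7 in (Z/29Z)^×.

6

φ(29) = 29 − 1 = 28 = 2^2 · 7.
In a cyclic group of order 28, there are φ(d) elements of order d for each divisor d of 28, and zero for non-divisors.
7 | 28, and φ(7) = 7 − 1 = 6.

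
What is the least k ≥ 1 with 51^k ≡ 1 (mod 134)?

ord(51) | φ(134) = φ(2)·φ(67) = 1·66 = 66 = 2 · 3 · 11.
Divisors of 66: 1, 2, 3, 6, 11, 22, 33, 66.
Evaluate successive powers at the divisors of 66:
51^1 ≡ 51 (mod 134)
51^2 ≡ 55 (mod 134)
51^3 ≡ 125 (mod 134)
51^6 ≡ 81 (mod 134)
51^11 ≡ 105 (mod 134)
51^22 ≡ 37 (mod 134)
51^33 ≡ 133 (mod 134)
51^66 ≡ 1 (mod 134) ✓
Hence ord(51) = 66.

66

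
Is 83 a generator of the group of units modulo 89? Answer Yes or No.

Yes

φ(89) = 89 − 1 = 88 = 2^3 · 11.
An element g generates (Z/89Z)^× iff g^(88/q) ≢ 1 (mod 89) for each prime q ∈ {2, 11}.
83^44 ≡ 88 (mod 89)  [q = 2: ≢ 1 ✓]
83^8 ≡ 8 (mod 89)  [q = 11: ≢ 1 ✓]
None equal 1, so ord_89(83) = 88: 83 is a primitive root.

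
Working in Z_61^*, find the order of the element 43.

By Lagrange's theorem, ord_61(43) divides φ(61) = 61 − 1 = 60 = 2^2 · 3 · 5.
Divisors of 60: 1, 2, 3, 4, 5, 6, 10, 12, 15, 20, 30, 60.
Check 43^d mod 61 for each divisor in increasing order:
43^1 ≡ 43 (mod 61)
43^2 ≡ 19 (mod 61)
43^3 ≡ 24 (mod 61)
43^4 ≡ 56 (mod 61)
43^5 ≡ 29 (mod 61)
43^6 ≡ 27 (mod 61)
43^10 ≡ 48 (mod 61)
43^12 ≡ 58 (mod 61)
43^15 ≡ 50 (mod 61)
43^20 ≡ 47 (mod 61)
43^30 ≡ 60 (mod 61)
43^60 ≡ 1 (mod 61) ✓
The smallest such exponent is 60, so the order of 43 is 60.

60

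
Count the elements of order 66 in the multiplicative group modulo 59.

φ(59) = 59 − 1 = 58 = 2 · 29.
(Z/59Z)^× is cyclic (|G| = 58); a cyclic group of order m has exactly φ(d) elements of each order d | m, and none otherwise.
Since 66 ∤ 58, the count is 0.

0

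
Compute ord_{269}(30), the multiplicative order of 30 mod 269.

The order of 30 must divide φ(269) = 269 − 1 = 268 = 2^2 · 67.
Divisors of 268: 1, 2, 4, 67, 134, 268.
Test each divisor d:
30^1 ≡ 30 (mod 269)
30^2 ≡ 93 (mod 269)
30^4 ≡ 41 (mod 269)
30^67 ≡ 268 (mod 269)
30^134 ≡ 1 (mod 269) ✓
The smallest such exponent is 134, so the order of 30 is 134.

134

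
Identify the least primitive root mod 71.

φ(71) = 71 − 1 = 70 = 2 · 5 · 7.
Test candidates g = 2, 3, … against the prime factors q ∈ {2, 5, 7} of φ(71): g is a generator iff g^(70/q) ≢ 1 for every such q.
g = 2: 2^35 ≡ 1 — hits 1, so not a primitive root.
g = 3: 3^35 ≡ 1 — hits 1, so not a primitive root.
g = 4: 4^35 ≡ 1 — hits 1, so not a primitive root.
g = 5: 5^35 ≡ 1 — hits 1, so not a primitive root.
g = 6: 6^35 ≡ 1 — hits 1, so not a primitive root.
g = 7: 7^35 ≡ 70; 7^14 ≡ 54; 7^10 ≡ 45 — none is 1, so 7 is a primitive root.
Hence the least primitive root of 71 is 7.

7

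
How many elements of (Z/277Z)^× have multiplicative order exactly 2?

φ(277) = 277 − 1 = 276 = 2^2 · 3 · 23.
In a cyclic group of order 276, there are φ(d) elements of order d for each divisor d of 276, and zero for non-divisors.
2 | 276, and φ(2) = 2 − 1 = 1.

1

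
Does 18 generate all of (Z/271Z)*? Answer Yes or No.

No

φ(271) = 271 − 1 = 270 = 2 · 3^3 · 5.
18 is a primitive root mod 271 iff 18^(φ(271)/q) ≢ 1 for every prime q | φ(271), i.e. q ∈ {2, 3, 5}.
18^135 ≡ 1 (mod 271)  [q = 2: ≡ 1 ✗]
18^90 ≡ 242 (mod 271)  [q = 3: ≢ 1 ✓]
18^54 ≡ 187 (mod 271)  [q = 5: ≢ 1 ✓]
The check at q = 2 fails, so 18 generates a proper subgroup.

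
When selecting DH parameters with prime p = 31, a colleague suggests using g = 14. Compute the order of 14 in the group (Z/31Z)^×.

15

By Lagrange's theorem, ord_31(14) divides φ(31) = 31 − 1 = 30 = 2 · 3 · 5.
Divisors of 30: 1, 2, 3, 5, 6, 10, 15, 30.
Evaluate successive powers at the divisors of 30:
14^1 ≡ 14 (mod 31)
14^2 ≡ 10 (mod 31)
14^3 ≡ 16 (mod 31)
14^5 ≡ 5 (mod 31)
14^6 ≡ 8 (mod 31)
14^10 ≡ 25 (mod 31)
14^15 ≡ 1 (mod 31) ✓
Hence ord(14) = 15.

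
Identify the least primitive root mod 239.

7

φ(239) = 239 − 1 = 238 = 2 · 7 · 17.
g is a primitive root iff g^(238/q) ≢ 1 (mod 239) for each prime q ∈ {2, 7, 17}.
g = 2: 2^119 ≡ 1 — hits 1, so not a primitive root.
g = 3: 3^119 ≡ 1 — hits 1, so not a primitive root.
g = 4: 4^119 ≡ 1 — hits 1, so not a primitive root.
g = 5: 5^119 ≡ 1 — hits 1, so not a primitive root.
g = 6: 6^119 ≡ 1 — hits 1, so not a primitive root.
g = 7: 7^119 ≡ 238; 7^34 ≡ 24; 7^14 ≡ 211 — none is 1, so 7 is a primitive root.
Hence the least primitive root of 239 is 7.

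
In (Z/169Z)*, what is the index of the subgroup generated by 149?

1

By Lagrange's theorem, ord_169(149) divides φ(169) = φ(13^2) = 13·(13−1) = 156 = 2^2 · 3 · 13.
Divisors of 156: 1, 2, 3, 4, 6, 12, 13, 26, 39, 52, 78, 156.
Compute 149^d (mod 169) for the divisors d until we hit 1:
149^1 ≡ 149 (mod 169)
149^2 ≡ 62 (mod 169)
149^3 ≡ 112 (mod 169)
149^4 ≡ 126 (mod 169)
149^6 ≡ 38 (mod 169)
149^12 ≡ 92 (mod 169)
149^13 ≡ 19 (mod 169)
149^26 ≡ 23 (mod 169)
149^39 ≡ 99 (mod 169)
149^52 ≡ 22 (mod 169)
149^78 ≡ 168 (mod 169)
149^156 ≡ 1 (mod 169) ✓
So ord_169(149) = 156, hence |⟨149⟩| = 156.
[(Z/169Z)^× : ⟨149⟩] = 156/156 = 1.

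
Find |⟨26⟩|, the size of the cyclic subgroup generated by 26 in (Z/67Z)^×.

Since 26 ∈ (Z/67Z)^×, its order divides φ(67) = 67 − 1 = 66 = 2 · 3 · 11.
Divisors of 66: 1, 2, 3, 6, 11, 22, 33, 66.
Compute 26^d (mod 67) for the divisors d until we hit 1:
26^1 ≡ 26 (mod 67)
26^2 ≡ 6 (mod 67)
26^3 ≡ 22 (mod 67)
26^6 ≡ 15 (mod 67)
26^11 ≡ 37 (mod 67)
26^22 ≡ 29 (mod 67)
26^33 ≡ 1 (mod 67) ✓
Hence ord(26) = 33.

33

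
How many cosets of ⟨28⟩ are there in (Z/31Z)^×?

2

Since 28 ∈ (Z/31Z)^×, its order divides φ(31) = 31 − 1 = 30 = 2 · 3 · 5.
Divisors of 30: 1, 2, 3, 5, 6, 10, 15, 30.
Evaluate successive powers at the divisors of 30:
28^1 ≡ 28 (mod 31)
28^2 ≡ 9 (mod 31)
28^3 ≡ 4 (mod 31)
28^5 ≡ 5 (mod 31)
28^6 ≡ 16 (mod 31)
28^10 ≡ 25 (mod 31)
28^15 ≡ 1 (mod 31) ✓
The order of 28 is 15, so the subgroup it generates has 15 elements.
The index is φ(31) / ord(28) = 30 / 15 = 2.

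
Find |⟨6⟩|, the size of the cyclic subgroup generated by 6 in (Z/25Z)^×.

5

The order of 6 must divide φ(25) = φ(5^2) = 5·(5−1) = 20 = 2^2 · 5.
Divisors of 20: 1, 2, 4, 5, 10, 20.
Compute 6^d (mod 25) for the divisors d until we hit 1:
6^1 ≡ 6 (mod 25)
6^2 ≡ 11 (mod 25)
6^4 ≡ 21 (mod 25)
6^5 ≡ 1 (mod 25) ✓
Therefore the multiplicative order of 6 modulo 25 is 5.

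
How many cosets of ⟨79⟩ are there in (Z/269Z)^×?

2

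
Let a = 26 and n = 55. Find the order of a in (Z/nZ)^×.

The order of 26 must divide φ(55) = φ(5·11) = (5−1)·(11−1) = 4·10 = 40 = 2^3 · 5.
Divisors of 40: 1, 2, 4, 5, 8, 10, 20, 40.
Check 26^d mod 55 for each divisor in increasing order:
26^1 ≡ 26 (mod 55)
26^2 ≡ 16 (mod 55)
26^4 ≡ 36 (mod 55)
26^5 ≡ 1 (mod 55) ✓
Therefore the multiplicative order of 26 modulo 55 is 5.

5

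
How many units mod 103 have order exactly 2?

φ(103) = 103 − 1 = 102 = 2 · 3 · 17.
In a cyclic group of order 102, there are φ(d) elements of order d for each divisor d of 102, and zero for non-divisors.
2 | 102, and φ(2) = 2 − 1 = 1.

1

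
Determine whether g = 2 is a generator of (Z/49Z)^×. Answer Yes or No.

φ(49) = φ(7^2) = 7·(7−1) = 42 = 2 · 3 · 7.
It suffices to check that the order of 2 is not a proper divisor of 42: compute 2^(42/q) for q ∈ {2, 3, 7}.
2^21 ≡ 1 (mod 49)  [q = 2: ≡ 1 ✗]
2^14 ≡ 18 (mod 49)  [q = 3: ≢ 1 ✓]
2^6 ≡ 15 (mod 49)  [q = 7: ≢ 1 ✓]
2^21 ≡ 1 shows ord(2) | 21, strictly less than φ(49); not a primitive root.

No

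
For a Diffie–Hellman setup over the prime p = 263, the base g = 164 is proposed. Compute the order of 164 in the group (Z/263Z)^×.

262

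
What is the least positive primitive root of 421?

2

φ(421) = 421 − 1 = 420 = 2^2 · 3 · 5 · 7.
Test candidates g = 2, 3, … against the prime factors q ∈ {2, 3, 5, 7} of φ(421): g is a generator iff g^(420/q) ≢ 1 for every such q.
g = 2: 2^210 ≡ 420; 2^140 ≡ 400; 2^84 ≡ 279; 2^60 ≡ 370 — none is 1, so 2 is a primitive root.
Hence the least primitive root of 421 is 2.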